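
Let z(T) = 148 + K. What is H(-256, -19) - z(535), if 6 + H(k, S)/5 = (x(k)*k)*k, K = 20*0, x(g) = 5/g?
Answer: -6578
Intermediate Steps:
K = 0
H(k, S) = -30 + 25*k (H(k, S) = -30 + 5*(((5/k)*k)*k) = -30 + 5*(5*k) = -30 + 25*k)
z(T) = 148 (z(T) = 148 + 0 = 148)
H(-256, -19) - z(535) = (-30 + 25*(-256)) - 1*148 = (-30 - 6400) - 148 = -6430 - 148 = -6578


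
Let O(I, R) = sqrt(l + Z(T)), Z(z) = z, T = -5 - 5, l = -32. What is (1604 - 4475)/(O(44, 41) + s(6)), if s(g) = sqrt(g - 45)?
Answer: 2871*I/(sqrt(39) + sqrt(42)) ≈ 225.61*I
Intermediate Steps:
T = -10
s(g) = sqrt(-45 + g)
O(I, R) = I*sqrt(42) (O(I, R) = sqrt(-32 - 10) = sqrt(-42) = I*sqrt(42))
(1604 - 4475)/(O(44, 41) + s(6)) = (1604 - 4475)/(I*sqrt(42) + sqrt(-45 + 6)) = -2871/(I*sqrt(42) + sqrt(-39)) = -2871/(I*sqrt(42) + I*sqrt(39)) = -2871/(I*sqrt(39) + I*sqrt(42))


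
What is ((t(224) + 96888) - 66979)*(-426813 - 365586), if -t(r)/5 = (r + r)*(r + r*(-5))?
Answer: -1614076350651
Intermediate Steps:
t(r) = 40*r**2 (t(r) = -5*(r + r)*(r + r*(-5)) = -5*2*r*(r - 5*r) = -5*2*r*(-4*r) = -(-40)*r**2 = 40*r**2)
((t(224) + 96888) - 66979)*(-426813 - 365586) = ((40*224**2 + 96888) - 66979)*(-426813 - 365586) = ((40*50176 + 96888) - 66979)*(-792399) = ((2007040 + 96888) - 66979)*(-792399) = (2103928 - 66979)*(-792399) = 2036949*(-792399) = -1614076350651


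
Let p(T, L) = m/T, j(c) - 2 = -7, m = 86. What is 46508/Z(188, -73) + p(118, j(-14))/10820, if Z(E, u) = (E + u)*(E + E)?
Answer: 742290909/690088780 ≈ 1.0756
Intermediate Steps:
j(c) = -5 (j(c) = 2 - 7 = -5)
p(T, L) = 86/T
Z(E, u) = 2*E*(E + u) (Z(E, u) = (E + u)*(2*E) = 2*E*(E + u))
46508/Z(188, -73) + p(118, j(-14))/10820 = 46508/((2*188*(188 - 73))) + (86/118)/10820 = 46508/((2*188*115)) + (86*(1/118))*(1/10820) = 46508/43240 + (43/59)*(1/10820) = 46508*(1/43240) + 43/638380 = 11627/10810 + 43/638380 = 742290909/690088780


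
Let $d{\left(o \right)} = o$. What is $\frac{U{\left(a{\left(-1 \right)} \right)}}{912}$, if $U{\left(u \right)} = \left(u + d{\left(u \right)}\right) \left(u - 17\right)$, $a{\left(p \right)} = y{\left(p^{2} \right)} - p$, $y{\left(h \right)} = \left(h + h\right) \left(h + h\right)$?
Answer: $- \frac{5}{38} \approx -0.13158$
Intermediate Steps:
$y{\left(h \right)} = 4 h^{2}$ ($y{\left(h \right)} = 2 h 2 h = 4 h^{2}$)
$a{\left(p \right)} = - p + 4 p^{4}$ ($a{\left(p \right)} = 4 \left(p^{2}\right)^{2} - p = 4 p^{4} - p = - p + 4 p^{4}$)
$U{\left(u \right)} = 2 u \left(-17 + u\right)$ ($U{\left(u \right)} = \left(u + u\right) \left(u - 17\right) = 2 u \left(-17 + u\right)$)
$\frac{U{\left(a{\left(-1 \right)} \right)}}{912} = \frac{2 \left(\left(-1\right) \left(-1\right) + 4 \left(-1\right)^{4}\right) \left(-17 - \left(-1 - 4 \left(-1\right)^{4}\right)\right)}{912} = 2 \left(1 + 4 \cdot 1\right) \left(-17 + \left(1 + 4 \cdot 1\right)\right) \frac{1}{912} = 2 \left(1 + 4\right) \left(-17 + \left(1 + 4\right)\right) \frac{1}{912} = 2 \cdot 5 \left(-17 + 5\right) \frac{1}{912} = 2 \cdot 5 \left(-12\right) \frac{1}{912} = \left(-120\right) \frac{1}{912} = - \frac{5}{38}$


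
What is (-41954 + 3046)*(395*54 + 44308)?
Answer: -2553843304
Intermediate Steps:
(-41954 + 3046)*(395*54 + 44308) = -38908*(21330 + 44308) = -38908*65638 = -2553843304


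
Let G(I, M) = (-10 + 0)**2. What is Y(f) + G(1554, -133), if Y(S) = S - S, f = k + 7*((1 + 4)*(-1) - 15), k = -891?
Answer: 100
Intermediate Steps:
G(I, M) = 100 (G(I, M) = (-10)**2 = 100)
f = -1031 (f = -891 + 7*((1 + 4)*(-1) - 15) = -891 + 7*(5*(-1) - 15) = -891 + 7*(-5 - 15) = -891 + 7*(-20) = -891 - 140 = -1031)
Y(S) = 0
Y(f) + G(1554, -133) = 0 + 100 = 100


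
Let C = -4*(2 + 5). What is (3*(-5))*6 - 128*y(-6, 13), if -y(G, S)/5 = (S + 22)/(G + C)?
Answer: -12730/17 ≈ -748.82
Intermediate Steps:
C = -28 (C = -4*7 = -28)
y(G, S) = -5*(22 + S)/(-28 + G) (y(G, S) = -5*(S + 22)/(G - 28) = -5*(22 + S)/(-28 + G))
(3*(-5))*6 - 128*y(-6, 13) = (3*(-5))*6 - 640*(-22 - 1*13)/(-28 - 6) = -15*6 - 640*(-22 - 13)/(-34) = -90 - 640*(-1)*(-35)/34 = -90 - 128*175/34 = -90 - 11200/17 = -12730/17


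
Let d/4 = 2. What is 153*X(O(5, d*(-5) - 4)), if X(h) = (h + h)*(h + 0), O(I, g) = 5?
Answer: 7650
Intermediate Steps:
d = 8 (d = 4*2 = 8)
X(h) = 2*h**2 (X(h) = (2*h)*h = 2*h**2)
153*X(O(5, d*(-5) - 4)) = 153*(2*5**2) = 153*(2*25) = 153*50 = 7650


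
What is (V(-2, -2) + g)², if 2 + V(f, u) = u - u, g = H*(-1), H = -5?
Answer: 9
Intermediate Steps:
g = 5 (g = -5*(-1) = 5)
V(f, u) = -2 (V(f, u) = -2 + (u - u) = -2 + 0 = -2)
(V(-2, -2) + g)² = (-2 + 5)² = 3² = 9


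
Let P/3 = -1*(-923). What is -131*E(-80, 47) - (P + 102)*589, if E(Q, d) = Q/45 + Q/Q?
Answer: -15218254/9 ≈ -1.6909e+6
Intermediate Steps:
E(Q, d) = 1 + Q/45 (E(Q, d) = Q*(1/45) + 1 = Q/45 + 1 = 1 + Q/45)
P = 2769 (P = 3*(-1*(-923)) = 3*923 = 2769)
-131*E(-80, 47) - (P + 102)*589 = -131*(1 + (1/45)*(-80)) - (2769 + 102)*589 = -131*(1 - 16/9) - 2871*589 = -131*(-7/9) - 1*1691019 = 917/9 - 1691019 = -15218254/9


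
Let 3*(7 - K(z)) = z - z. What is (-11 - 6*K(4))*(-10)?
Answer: 530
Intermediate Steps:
K(z) = 7 (K(z) = 7 - (z - z)/3 = 7 - ⅓*0 = 7 + 0 = 7)
(-11 - 6*K(4))*(-10) = (-11 - 6*7)*(-10) = (-11 - 42)*(-10) = -53*(-10) = 530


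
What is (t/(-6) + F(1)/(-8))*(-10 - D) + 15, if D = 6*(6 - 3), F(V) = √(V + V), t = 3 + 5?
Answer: 157/3 + 7*√2/2 ≈ 57.283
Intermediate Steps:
t = 8
F(V) = √2*√V (F(V) = √(2*V) = √2*√V)
D = 18 (D = 6*3 = 18)
(t/(-6) + F(1)/(-8))*(-10 - D) + 15 = (8/(-6) + (√2*√1)/(-8))*(-10 - 1*18) + 15 = (8*(-⅙) + (√2*1)*(-⅛))*(-10 - 18) + 15 = (-4/3 + √2*(-⅛))*(-28) + 15 = (-4/3 - √2/8)*(-28) + 15 = (112/3 + 7*√2/2) + 15 = 157/3 + 7*√2/2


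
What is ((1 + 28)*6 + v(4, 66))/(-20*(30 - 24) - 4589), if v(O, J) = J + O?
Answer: -244/4709 ≈ -0.051816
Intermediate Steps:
((1 + 28)*6 + v(4, 66))/(-20*(30 - 24) - 4589) = ((1 + 28)*6 + (66 + 4))/(-20*(30 - 24) - 4589) = (29*6 + 70)/(-20*6 - 4589) = (174 + 70)/(-120 - 4589) = 244/(-4709) = 244*(-1/4709) = -244/4709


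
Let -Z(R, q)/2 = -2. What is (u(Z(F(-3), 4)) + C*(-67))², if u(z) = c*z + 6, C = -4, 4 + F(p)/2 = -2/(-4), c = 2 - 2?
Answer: 75076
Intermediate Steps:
c = 0
F(p) = -7 (F(p) = -8 + 2*(-2/(-4)) = -8 + 2*(-2*(-¼)) = -8 + 2*(½) = -8 + 1 = -7)
Z(R, q) = 4 (Z(R, q) = -2*(-2) = 4)
u(z) = 6 (u(z) = 0*z + 6 = 0 + 6 = 6)
(u(Z(F(-3), 4)) + C*(-67))² = (6 - 4*(-67))² = (6 + 268)² = 274² = 75076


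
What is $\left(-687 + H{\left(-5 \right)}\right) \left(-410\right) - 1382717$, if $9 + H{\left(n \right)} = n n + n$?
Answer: $-1105557$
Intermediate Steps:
$H{\left(n \right)} = -9 + n + n^{2}$ ($H{\left(n \right)} = -9 + \left(n n + n\right) = -9 + \left(n^{2} + n\right) = -9 + \left(n + n^{2}\right) = -9 + n + n^{2}$)
$\left(-687 + H{\left(-5 \right)}\right) \left(-410\right) - 1382717 = \left(-687 - \left(14 - 25\right)\right) \left(-410\right) - 1382717 = \left(-687 - -11\right) \left(-410\right) - 1382717 = \left(-687 + 11\right) \left(-410\right) - 1382717 = \left(-676\right) \left(-410\right) - 1382717 = 277160 - 1382717 = -1105557$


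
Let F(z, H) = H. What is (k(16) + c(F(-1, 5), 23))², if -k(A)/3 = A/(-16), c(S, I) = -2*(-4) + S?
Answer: 256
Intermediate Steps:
c(S, I) = 8 + S
k(A) = 3*A/16 (k(A) = -3*A/(-16) = -3*A*(-1)/16 = -(-3)*A/16 = 3*A/16)
(k(16) + c(F(-1, 5), 23))² = ((3/16)*16 + (8 + 5))² = (3 + 13)² = 16² = 256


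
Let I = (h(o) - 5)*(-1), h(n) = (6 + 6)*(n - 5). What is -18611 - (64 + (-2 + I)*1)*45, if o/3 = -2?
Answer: -27566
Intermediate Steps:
o = -6 (o = 3*(-2) = -6)
h(n) = -60 + 12*n (h(n) = 12*(-5 + n) = -60 + 12*n)
I = 137 (I = ((-60 + 12*(-6)) - 5)*(-1) = ((-60 - 72) - 5)*(-1) = (-132 - 5)*(-1) = -137*(-1) = 137)
-18611 - (64 + (-2 + I)*1)*45 = -18611 - (64 + (-2 + 137)*1)*45 = -18611 - (64 + 135*1)*45 = -18611 - (64 + 135)*45 = -18611 - 199*45 = -18611 - 1*8955 = -18611 - 8955 = -27566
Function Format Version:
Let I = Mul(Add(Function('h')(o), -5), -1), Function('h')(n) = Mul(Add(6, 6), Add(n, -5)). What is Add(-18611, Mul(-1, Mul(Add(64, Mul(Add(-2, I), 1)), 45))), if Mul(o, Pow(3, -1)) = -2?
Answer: -27566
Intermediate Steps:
o = -6 (o = Mul(3, -2) = -6)
Function('h')(n) = Add(-60, Mul(12, n)) (Function('h')(n) = Mul(12, Add(-5, n)) = Add(-60, Mul(12, n)))
I = 137 (I = Mul(Add(Add(-60, Mul(12, -6)), -5), -1) = Mul(Add(Add(-60, -72), -5), -1) = Mul(Add(-132, -5), -1) = Mul(-137, -1) = 137)
Add(-18611, Mul(-1, Mul(Add(64, Mul(Add(-2, I), 1)), 45))) = Add(-18611, Mul(-1, Mul(Add(64, Mul(Add(-2, 137), 1)), 45))) = Add(-18611, Mul(-1, Mul(Add(64, Mul(135, 1)), 45))) = Add(-18611, Mul(-1, Mul(Add(64, 135), 45))) = Add(-18611, Mul(-1, Mul(199, 45))) = Add(-18611, Mul(-1, 8955)) = Add(-18611, -8955) = -27566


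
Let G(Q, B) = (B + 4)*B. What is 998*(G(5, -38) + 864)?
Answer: 2151688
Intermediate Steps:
G(Q, B) = B*(4 + B) (G(Q, B) = (4 + B)*B = B*(4 + B))
998*(G(5, -38) + 864) = 998*(-38*(4 - 38) + 864) = 998*(-38*(-34) + 864) = 998*(1292 + 864) = 998*2156 = 2151688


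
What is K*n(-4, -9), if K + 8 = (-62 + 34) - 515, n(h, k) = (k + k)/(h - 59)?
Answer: -1102/7 ≈ -157.43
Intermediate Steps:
n(h, k) = 2*k/(-59 + h) (n(h, k) = (2*k)/(-59 + h) = 2*k/(-59 + h))
K = -551 (K = -8 + ((-62 + 34) - 515) = -8 + (-28 - 515) = -8 - 543 = -551)
K*n(-4, -9) = -1102*(-9)/(-59 - 4) = -1102*(-9)/(-63) = -1102*(-9)*(-1)/63 = -551*2/7 = -1102/7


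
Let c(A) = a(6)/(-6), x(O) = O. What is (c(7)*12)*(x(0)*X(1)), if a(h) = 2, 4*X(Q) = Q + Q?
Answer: 0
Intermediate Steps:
X(Q) = Q/2 (X(Q) = (Q + Q)/4 = (2*Q)/4 = Q/2)
c(A) = -⅓ (c(A) = 2/(-6) = 2*(-⅙) = -⅓)
(c(7)*12)*(x(0)*X(1)) = (-⅓*12)*(0*((½)*1)) = -0/2 = -4*0 = 0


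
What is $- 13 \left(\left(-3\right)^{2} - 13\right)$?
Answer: $52$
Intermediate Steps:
$- 13 \left(\left(-3\right)^{2} - 13\right) = - 13 \left(9 - 13\right) = \left(-13\right) \left(-4\right) = 52$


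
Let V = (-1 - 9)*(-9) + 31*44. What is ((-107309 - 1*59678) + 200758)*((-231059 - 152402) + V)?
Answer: -12900758397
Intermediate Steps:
V = 1454 (V = -10*(-9) + 1364 = 90 + 1364 = 1454)
((-107309 - 1*59678) + 200758)*((-231059 - 152402) + V) = ((-107309 - 1*59678) + 200758)*((-231059 - 152402) + 1454) = ((-107309 - 59678) + 200758)*(-383461 + 1454) = (-166987 + 200758)*(-382007) = 33771*(-382007) = -12900758397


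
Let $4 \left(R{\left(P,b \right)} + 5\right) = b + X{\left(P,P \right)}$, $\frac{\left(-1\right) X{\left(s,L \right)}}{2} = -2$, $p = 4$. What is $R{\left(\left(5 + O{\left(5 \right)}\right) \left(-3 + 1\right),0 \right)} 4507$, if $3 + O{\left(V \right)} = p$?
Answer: $-18028$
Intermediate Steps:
$O{\left(V \right)} = 1$ ($O{\left(V \right)} = -3 + 4 = 1$)
$X{\left(s,L \right)} = 4$ ($X{\left(s,L \right)} = \left(-2\right) \left(-2\right) = 4$)
$R{\left(P,b \right)} = -4 + \frac{b}{4}$ ($R{\left(P,b \right)} = -5 + \frac{b + 4}{4} = -5 + \frac{4 + b}{4} = -5 + \left(1 + \frac{b}{4}\right) = -4 + \frac{b}{4}$)
$R{\left(\left(5 + O{\left(5 \right)}\right) \left(-3 + 1\right),0 \right)} 4507 = \left(-4 + \frac{1}{4} \cdot 0\right) 4507 = \left(-4 + 0\right) 4507 = \left(-4\right) 4507 = -18028$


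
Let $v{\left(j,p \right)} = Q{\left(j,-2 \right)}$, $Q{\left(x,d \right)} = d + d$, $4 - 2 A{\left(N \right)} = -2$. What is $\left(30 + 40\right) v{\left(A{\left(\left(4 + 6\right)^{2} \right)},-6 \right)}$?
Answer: $-280$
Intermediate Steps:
$A{\left(N \right)} = 3$ ($A{\left(N \right)} = 2 - -1 = 2 + 1 = 3$)
$Q{\left(x,d \right)} = 2 d$
$v{\left(j,p \right)} = -4$ ($v{\left(j,p \right)} = 2 \left(-2\right) = -4$)
$\left(30 + 40\right) v{\left(A{\left(\left(4 + 6\right)^{2} \right)},-6 \right)} = \left(30 + 40\right) \left(-4\right) = 70 \left(-4\right) = -280$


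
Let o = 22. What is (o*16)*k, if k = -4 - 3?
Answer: -2464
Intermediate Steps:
k = -7
(o*16)*k = (22*16)*(-7) = 352*(-7) = -2464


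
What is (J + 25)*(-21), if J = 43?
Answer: -1428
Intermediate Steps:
(J + 25)*(-21) = (43 + 25)*(-21) = 68*(-21) = -1428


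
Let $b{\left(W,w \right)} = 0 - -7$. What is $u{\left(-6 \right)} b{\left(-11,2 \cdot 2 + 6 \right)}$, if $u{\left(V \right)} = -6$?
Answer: $-42$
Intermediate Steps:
$b{\left(W,w \right)} = 7$ ($b{\left(W,w \right)} = 0 + 7 = 7$)
$u{\left(-6 \right)} b{\left(-11,2 \cdot 2 + 6 \right)} = \left(-6\right) 7 = -42$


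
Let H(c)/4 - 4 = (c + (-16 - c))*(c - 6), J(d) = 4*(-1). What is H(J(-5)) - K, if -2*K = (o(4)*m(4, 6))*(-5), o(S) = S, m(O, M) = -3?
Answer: 686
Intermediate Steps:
J(d) = -4
H(c) = 400 - 64*c (H(c) = 16 + 4*((c + (-16 - c))*(c - 6)) = 16 + 4*(-16*(-6 + c)) = 16 + 4*(96 - 16*c) = 16 + (384 - 64*c) = 400 - 64*c)
K = -30 (K = -4*(-3)*(-5)/2 = -(-6)*(-5) = -1/2*60 = -30)
H(J(-5)) - K = (400 - 64*(-4)) - 1*(-30) = (400 + 256) + 30 = 656 + 30 = 686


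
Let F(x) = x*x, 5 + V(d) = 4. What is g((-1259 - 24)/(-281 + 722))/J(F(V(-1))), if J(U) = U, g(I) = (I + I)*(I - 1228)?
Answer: 1392904346/194481 ≈ 7162.2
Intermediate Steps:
V(d) = -1 (V(d) = -5 + 4 = -1)
g(I) = 2*I*(-1228 + I) (g(I) = (2*I)*(-1228 + I) = 2*I*(-1228 + I))
F(x) = x²
g((-1259 - 24)/(-281 + 722))/J(F(V(-1))) = (2*((-1259 - 24)/(-281 + 722))*(-1228 + (-1259 - 24)/(-281 + 722)))/((-1)²) = (2*(-1283/441)*(-1228 - 1283/441))/1 = (2*(-1283*1/441)*(-1228 - 1283*1/441))*1 = (2*(-1283/441)*(-1228 - 1283/441))*1 = (2*(-1283/441)*(-542831/441))*1 = (1392904346/194481)*1 = 1392904346/194481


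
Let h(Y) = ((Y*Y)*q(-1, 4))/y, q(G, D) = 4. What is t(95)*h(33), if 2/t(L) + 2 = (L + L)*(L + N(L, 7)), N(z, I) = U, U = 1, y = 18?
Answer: 22/829 ≈ 0.026538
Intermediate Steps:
N(z, I) = 1
t(L) = 2/(-2 + 2*L*(1 + L)) (t(L) = 2/(-2 + (L + L)*(L + 1)) = 2/(-2 + (2*L)*(1 + L)) = 2/(-2 + 2*L*(1 + L)))
h(Y) = 2*Y**2/9 (h(Y) = ((Y*Y)*4)/18 = (Y**2*4)*(1/18) = (4*Y**2)*(1/18) = 2*Y**2/9)
t(95)*h(33) = ((2/9)*33**2)/(-1 + 95 + 95**2) = ((2/9)*1089)/(-1 + 95 + 9025) = 242/9119 = (1/9119)*242 = 22/829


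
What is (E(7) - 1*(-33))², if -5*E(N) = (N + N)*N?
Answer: 4489/25 ≈ 179.56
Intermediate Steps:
E(N) = -2*N²/5 (E(N) = -(N + N)*N/5 = -2*N*N/5 = -2*N²/5)
(E(7) - 1*(-33))² = (-⅖*7² - 1*(-33))² = (-⅖*49 + 33)² = (-98/5 + 33)² = (67/5)² = 4489/25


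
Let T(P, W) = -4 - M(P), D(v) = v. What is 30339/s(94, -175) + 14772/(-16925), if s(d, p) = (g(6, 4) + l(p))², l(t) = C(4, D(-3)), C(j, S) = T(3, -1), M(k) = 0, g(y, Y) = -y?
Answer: 4096083/13540 ≈ 302.52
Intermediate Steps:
T(P, W) = -4 (T(P, W) = -4 - 1*0 = -4 + 0 = -4)
C(j, S) = -4
l(t) = -4
s(d, p) = 100 (s(d, p) = (-1*6 - 4)² = (-6 - 4)² = (-10)² = 100)
30339/s(94, -175) + 14772/(-16925) = 30339/100 + 14772/(-16925) = 30339*(1/100) + 14772*(-1/16925) = 30339/100 - 14772/16925 = 4096083/13540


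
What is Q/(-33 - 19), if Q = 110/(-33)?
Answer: 5/78 ≈ 0.064103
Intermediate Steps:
Q = -10/3 (Q = 110*(-1/33) = -10/3 ≈ -3.3333)
Q/(-33 - 19) = -10/(3*(-33 - 19)) = -10/3/(-52) = -10/3*(-1/52) = 5/78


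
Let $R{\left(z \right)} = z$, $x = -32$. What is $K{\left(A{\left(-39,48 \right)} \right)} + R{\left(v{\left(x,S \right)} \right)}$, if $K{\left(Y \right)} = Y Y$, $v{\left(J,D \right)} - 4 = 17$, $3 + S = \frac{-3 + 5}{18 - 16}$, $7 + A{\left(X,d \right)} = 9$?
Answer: $25$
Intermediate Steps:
$A{\left(X,d \right)} = 2$ ($A{\left(X,d \right)} = -7 + 9 = 2$)
$S = -2$ ($S = -3 + \frac{-3 + 5}{18 - 16} = -3 + \frac{2}{2} = -3 + 2 \cdot \frac{1}{2} = -3 + 1 = -2$)
$v{\left(J,D \right)} = 21$ ($v{\left(J,D \right)} = 4 + 17 = 21$)
$K{\left(Y \right)} = Y^{2}$
$K{\left(A{\left(-39,48 \right)} \right)} + R{\left(v{\left(x,S \right)} \right)} = 2^{2} + 21 = 4 + 21 = 25$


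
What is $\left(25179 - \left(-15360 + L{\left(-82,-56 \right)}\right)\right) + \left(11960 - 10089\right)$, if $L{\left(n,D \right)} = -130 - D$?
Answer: $42484$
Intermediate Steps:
$\left(25179 - \left(-15360 + L{\left(-82,-56 \right)}\right)\right) + \left(11960 - 10089\right) = \left(25179 + \left(15360 - \left(-130 - -56\right)\right)\right) + \left(11960 - 10089\right) = \left(25179 + \left(15360 - \left(-130 + 56\right)\right)\right) + \left(11960 - 10089\right) = \left(25179 + \left(15360 - -74\right)\right) + 1871 = \left(25179 + \left(15360 + 74\right)\right) + 1871 = \left(25179 + 15434\right) + 1871 = 40613 + 1871 = 42484$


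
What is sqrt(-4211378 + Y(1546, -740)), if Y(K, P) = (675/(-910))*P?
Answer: 2*I*sqrt(8717468942)/91 ≈ 2052.0*I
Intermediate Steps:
Y(K, P) = -135*P/182 (Y(K, P) = (675*(-1/910))*P = -135*P/182)
sqrt(-4211378 + Y(1546, -740)) = sqrt(-4211378 - 135/182*(-740)) = sqrt(-4211378 + 49950/91) = sqrt(-383185448/91) = 2*I*sqrt(8717468942)/91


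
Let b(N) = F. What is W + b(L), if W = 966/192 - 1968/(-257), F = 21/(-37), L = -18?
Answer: 3688357/304288 ≈ 12.121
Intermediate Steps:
F = -21/37 (F = 21*(-1/37) = -21/37 ≈ -0.56757)
b(N) = -21/37
W = 104353/8224 (W = 966*(1/192) - 1968*(-1/257) = 161/32 + 1968/257 = 104353/8224 ≈ 12.689)
W + b(L) = 104353/8224 - 21/37 = 3688357/304288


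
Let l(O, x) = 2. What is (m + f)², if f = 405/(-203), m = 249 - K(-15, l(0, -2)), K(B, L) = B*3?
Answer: 3513762729/41209 ≈ 85267.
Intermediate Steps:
K(B, L) = 3*B
m = 294 (m = 249 - 3*(-15) = 249 - 1*(-45) = 249 + 45 = 294)
f = -405/203 (f = 405*(-1/203) = -405/203 ≈ -1.9951)
(m + f)² = (294 - 405/203)² = (59277/203)² = 3513762729/41209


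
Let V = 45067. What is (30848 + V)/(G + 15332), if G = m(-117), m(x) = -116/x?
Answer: 253773/51256 ≈ 4.9511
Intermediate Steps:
G = 116/117 (G = -116/(-117) = -116*(-1/117) = 116/117 ≈ 0.99145)
(30848 + V)/(G + 15332) = (30848 + 45067)/(116/117 + 15332) = 75915/(1793960/117) = 75915*(117/1793960) = 253773/51256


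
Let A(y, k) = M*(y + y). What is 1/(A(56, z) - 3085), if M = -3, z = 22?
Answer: -1/3421 ≈ -0.00029231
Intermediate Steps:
A(y, k) = -6*y (A(y, k) = -3*(y + y) = -6*y)
1/(A(56, z) - 3085) = 1/(-6*56 - 3085) = 1/(-336 - 3085) = 1/(-3421) = -1/3421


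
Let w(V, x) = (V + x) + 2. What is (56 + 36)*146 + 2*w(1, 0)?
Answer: 13438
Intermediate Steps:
w(V, x) = 2 + V + x
(56 + 36)*146 + 2*w(1, 0) = (56 + 36)*146 + 2*(2 + 1 + 0) = 92*146 + 2*3 = 13432 + 6 = 13438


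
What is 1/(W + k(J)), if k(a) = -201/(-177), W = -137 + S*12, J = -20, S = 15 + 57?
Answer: 59/42960 ≈ 0.0013734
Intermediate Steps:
S = 72
W = 727 (W = -137 + 72*12 = -137 + 864 = 727)
k(a) = 67/59 (k(a) = -201*(-1/177) = 67/59)
1/(W + k(J)) = 1/(727 + 67/59) = 1/(42960/59) = 59/42960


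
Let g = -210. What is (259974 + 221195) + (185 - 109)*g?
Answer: 465209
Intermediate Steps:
(259974 + 221195) + (185 - 109)*g = (259974 + 221195) + (185 - 109)*(-210) = 481169 + 76*(-210) = 481169 - 15960 = 465209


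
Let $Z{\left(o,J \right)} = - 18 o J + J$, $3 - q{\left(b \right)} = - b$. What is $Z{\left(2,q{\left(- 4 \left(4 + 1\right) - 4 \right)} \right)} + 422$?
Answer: $1157$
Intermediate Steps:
$q{\left(b \right)} = 3 + b$ ($q{\left(b \right)} = 3 - - b = 3 + b$)
$Z{\left(o,J \right)} = J - 18 J o$ ($Z{\left(o,J \right)} = - 18 J o + J = J - 18 J o$)
$Z{\left(2,q{\left(- 4 \left(4 + 1\right) - 4 \right)} \right)} + 422 = \left(3 - \left(4 + 4 \left(4 + 1\right)\right)\right) \left(1 - 36\right) + 422 = \left(3 - 24\right) \left(1 - 36\right) + 422 = \left(3 - 24\right) \left(-35\right) + 422 = \left(-21\right) \left(-35\right) + 422 = 735 + 422 = 1157$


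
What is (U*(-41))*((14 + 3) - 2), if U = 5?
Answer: -3075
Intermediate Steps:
(U*(-41))*((14 + 3) - 2) = (5*(-41))*((14 + 3) - 2) = -205*(17 - 2) = -205*15 = -3075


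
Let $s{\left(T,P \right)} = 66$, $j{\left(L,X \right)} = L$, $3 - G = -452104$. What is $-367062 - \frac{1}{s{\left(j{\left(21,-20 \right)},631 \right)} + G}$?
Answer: $- \frac{165975525727}{452173} \approx -3.6706 \cdot 10^{5}$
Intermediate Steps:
$G = 452107$ ($G = 3 - -452104 = 3 + 452104 = 452107$)
$-367062 - \frac{1}{s{\left(j{\left(21,-20 \right)},631 \right)} + G} = -367062 - \frac{1}{66 + 452107} = -367062 - \frac{1}{452173} = - \frac{165975525727}{452173}$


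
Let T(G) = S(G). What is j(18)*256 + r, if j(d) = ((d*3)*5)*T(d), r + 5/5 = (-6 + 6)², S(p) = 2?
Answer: 138239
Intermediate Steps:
r = -1 (r = -1 + (-6 + 6)² = -1 + 0² = -1 + 0 = -1)
T(G) = 2
j(d) = 30*d (j(d) = ((d*3)*5)*2 = ((3*d)*5)*2 = (15*d)*2 = 30*d)
j(18)*256 + r = (30*18)*256 - 1 = 540*256 - 1 = 138240 - 1 = 138239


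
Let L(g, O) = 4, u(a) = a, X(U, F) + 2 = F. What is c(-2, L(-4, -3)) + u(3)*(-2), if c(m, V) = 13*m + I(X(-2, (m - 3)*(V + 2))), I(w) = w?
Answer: -64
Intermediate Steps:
X(U, F) = -2 + F
c(m, V) = -2 + 13*m + (-3 + m)*(2 + V) (c(m, V) = 13*m + (-2 + (m - 3)*(V + 2)) = 13*m + (-2 + (-3 + m)*(2 + V)) = -2 + 13*m + (-3 + m)*(2 + V))
c(-2, L(-4, -3)) + u(3)*(-2) = (-8 - 3*4 + 15*(-2) + 4*(-2)) + 3*(-2) = (-8 - 12 - 30 - 8) - 6 = -58 - 6 = -64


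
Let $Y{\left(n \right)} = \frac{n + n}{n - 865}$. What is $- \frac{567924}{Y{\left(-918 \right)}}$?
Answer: $- \frac{84384041}{153} \approx -5.5153 \cdot 10^{5}$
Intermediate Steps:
$Y{\left(n \right)} = \frac{2 n}{-865 + n}$
$- \frac{567924}{Y{\left(-918 \right)}} = - \frac{567924}{2 \left(-918\right) \frac{1}{-865 - 918}} = - \frac{567924}{2 \left(-918\right) \frac{1}{-1783}} = - \frac{567924}{2 \left(-918\right) \left(- \frac{1}{1783}\right)} = - \frac{567924}{\frac{1836}{1783}} = \left(-567924\right) \frac{1783}{1836} = - \frac{84384041}{153}$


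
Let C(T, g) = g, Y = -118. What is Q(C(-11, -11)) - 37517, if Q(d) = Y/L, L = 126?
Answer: -2363630/63 ≈ -37518.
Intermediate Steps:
Q(d) = -59/63 (Q(d) = -118/126 = -118*1/126 = -59/63)
Q(C(-11, -11)) - 37517 = -59/63 - 37517 = -2363630/63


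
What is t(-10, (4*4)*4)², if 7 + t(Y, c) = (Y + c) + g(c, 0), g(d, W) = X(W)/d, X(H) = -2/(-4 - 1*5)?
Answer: 183250369/82944 ≈ 2209.3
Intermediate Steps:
X(H) = 2/9 (X(H) = -2/(-4 - 5) = -2/(-9) = -2*(-⅑) = 2/9)
g(d, W) = 2/(9*d)
t(Y, c) = -7 + Y + c + 2/(9*c) (t(Y, c) = -7 + ((Y + c) + 2/(9*c)) = -7 + (Y + c + 2/(9*c)) = -7 + Y + c + 2/(9*c))
t(-10, (4*4)*4)² = (-7 - 10 + (4*4)*4 + 2/(9*(((4*4)*4))))² = (-7 - 10 + 16*4 + 2/(9*((16*4))))² = (-7 - 10 + 64 + (2/9)/64)² = (-7 - 10 + 64 + (2/9)*(1/64))² = (-7 - 10 + 64 + 1/288)² = (13537/288)² = 183250369/82944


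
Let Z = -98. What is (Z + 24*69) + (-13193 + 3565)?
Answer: -8070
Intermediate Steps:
(Z + 24*69) + (-13193 + 3565) = (-98 + 24*69) + (-13193 + 3565) = (-98 + 1656) - 9628 = 1558 - 9628 = -8070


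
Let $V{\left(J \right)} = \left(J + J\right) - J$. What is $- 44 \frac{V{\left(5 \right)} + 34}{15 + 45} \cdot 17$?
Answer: $- \frac{2431}{5} \approx -486.2$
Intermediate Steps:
$V{\left(J \right)} = J$ ($V{\left(J \right)} = 2 J - J = J$)
$- 44 \frac{V{\left(5 \right)} + 34}{15 + 45} \cdot 17 = - 44 \frac{5 + 34}{15 + 45} \cdot 17 = - 44 \cdot \frac{39}{60} \cdot 17 = - 44 \cdot 39 \cdot \frac{1}{60} \cdot 17 = \left(-44\right) \frac{13}{20} \cdot 17 = \left(- \frac{143}{5}\right) 17 = - \frac{2431}{5}$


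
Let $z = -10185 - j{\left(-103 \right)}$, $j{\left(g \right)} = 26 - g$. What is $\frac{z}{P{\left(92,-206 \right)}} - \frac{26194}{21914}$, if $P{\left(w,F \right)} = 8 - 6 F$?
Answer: $- \frac{64651583}{6815254} \approx -9.4863$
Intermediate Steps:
$z = -10314$ ($z = -10185 - \left(26 - -103\right) = -10185 - \left(26 + 103\right) = -10185 - 129 = -10314$)
$\frac{z}{P{\left(92,-206 \right)}} - \frac{26194}{21914} = - \frac{10314}{8 - -1236} - \frac{26194}{21914} = - \frac{10314}{8 + 1236} - \frac{13097}{10957} = - \frac{10314}{1244} - \frac{13097}{10957} = \left(-10314\right) \frac{1}{1244} - \frac{13097}{10957} = - \frac{5157}{622} - \frac{13097}{10957} = - \frac{64651583}{6815254}$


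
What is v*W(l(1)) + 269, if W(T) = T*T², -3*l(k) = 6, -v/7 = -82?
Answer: -4323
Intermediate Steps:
v = 574 (v = -7*(-82) = 574)
l(k) = -2 (l(k) = -⅓*6 = -2)
W(T) = T³
v*W(l(1)) + 269 = 574*(-2)³ + 269 = 574*(-8) + 269 = -4592 + 269 = -4323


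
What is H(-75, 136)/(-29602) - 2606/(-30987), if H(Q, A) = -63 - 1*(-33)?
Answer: 39036211/458638587 ≈ 0.085113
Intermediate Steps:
H(Q, A) = -30 (H(Q, A) = -63 + 33 = -30)
H(-75, 136)/(-29602) - 2606/(-30987) = -30/(-29602) - 2606/(-30987) = -30*(-1/29602) - 2606*(-1/30987) = 15/14801 + 2606/30987 = 39036211/458638587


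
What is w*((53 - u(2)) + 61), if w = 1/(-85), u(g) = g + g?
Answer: -22/17 ≈ -1.2941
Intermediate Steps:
u(g) = 2*g
w = -1/85 ≈ -0.011765
w*((53 - u(2)) + 61) = -((53 - 2*2) + 61)/85 = -((53 - 1*4) + 61)/85 = -((53 - 4) + 61)/85 = -(49 + 61)/85 = -1/85*110 = -22/17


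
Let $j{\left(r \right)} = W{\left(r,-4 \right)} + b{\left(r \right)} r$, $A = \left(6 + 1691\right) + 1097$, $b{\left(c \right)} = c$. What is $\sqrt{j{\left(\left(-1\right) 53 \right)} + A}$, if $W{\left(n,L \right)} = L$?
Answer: $\sqrt{5599} \approx 74.826$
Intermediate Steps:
$A = 2794$ ($A = 1697 + 1097 = 2794$)
$j{\left(r \right)} = -4 + r^{2}$ ($j{\left(r \right)} = -4 + r r = -4 + r^{2}$)
$\sqrt{j{\left(\left(-1\right) 53 \right)} + A} = \sqrt{\left(-4 + \left(\left(-1\right) 53\right)^{2}\right) + 2794} = \sqrt{\left(-4 + \left(-53\right)^{2}\right) + 2794} = \sqrt{\left(-4 + 2809\right) + 2794} = \sqrt{2805 + 2794} = \sqrt{5599}$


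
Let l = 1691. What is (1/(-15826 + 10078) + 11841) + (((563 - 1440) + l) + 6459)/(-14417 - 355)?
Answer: 13963486785/1179298 ≈ 11841.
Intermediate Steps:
(1/(-15826 + 10078) + 11841) + (((563 - 1440) + l) + 6459)/(-14417 - 355) = (1/(-15826 + 10078) + 11841) + (((563 - 1440) + 1691) + 6459)/(-14417 - 355) = (1/(-5748) + 11841) + ((-877 + 1691) + 6459)/(-14772) = (-1/5748 + 11841) + (814 + 6459)*(-1/14772) = 68062067/5748 + 7273*(-1/14772) = 68062067/5748 - 7273/14772 = 13963486785/1179298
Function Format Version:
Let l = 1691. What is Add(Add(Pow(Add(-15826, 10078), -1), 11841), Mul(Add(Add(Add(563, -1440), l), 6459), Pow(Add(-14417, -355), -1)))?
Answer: Rational(13963486785, 1179298) ≈ 11841.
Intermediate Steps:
Add(Add(Pow(Add(-15826, 10078), -1), 11841), Mul(Add(Add(Add(563, -1440), l), 6459), Pow(Add(-14417, -355), -1))) = Add(Add(Pow(Add(-15826, 10078), -1), 11841), Mul(Add(Add(Add(563, -1440), 1691), 6459), Pow(Add(-14417, -355), -1))) = Add(Add(Pow(-5748, -1), 11841), Mul(Add(Add(-877, 1691), 6459), Pow(-14772, -1))) = Add(Add(Rational(-1, 5748), 11841), Mul(Add(814, 6459), Rational(-1, 14772))) = Add(Rational(68062067, 5748), Mul(7273, Rational(-1, 14772))) = Add(Rational(68062067, 5748), Rational(-7273, 14772)) = Rational(13963486785, 1179298)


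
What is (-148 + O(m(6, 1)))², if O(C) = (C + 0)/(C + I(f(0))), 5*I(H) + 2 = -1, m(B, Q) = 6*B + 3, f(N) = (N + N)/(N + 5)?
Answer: 88491649/4096 ≈ 21604.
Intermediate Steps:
f(N) = 2*N/(5 + N) (f(N) = (2*N)/(5 + N) = 2*N/(5 + N))
m(B, Q) = 3 + 6*B
I(H) = -⅗ (I(H) = -⅖ + (⅕)*(-1) = -⅖ - ⅕ = -⅗)
O(C) = C/(-⅗ + C) (O(C) = (C + 0)/(C - ⅗) = C/(-⅗ + C))
(-148 + O(m(6, 1)))² = (-148 + 5*(3 + 6*6)/(-3 + 5*(3 + 6*6)))² = (-148 + 5*(3 + 36)/(-3 + 5*(3 + 36)))² = (-148 + 5*39/(-3 + 5*39))² = (-148 + 5*39/(-3 + 195))² = (-148 + 5*39/192)² = (-148 + 5*39*(1/192))² = (-148 + 65/64)² = (-9407/64)² = 88491649/4096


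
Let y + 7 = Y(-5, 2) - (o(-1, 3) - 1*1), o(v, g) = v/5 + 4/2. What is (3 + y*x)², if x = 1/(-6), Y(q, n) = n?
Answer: 14161/900 ≈ 15.734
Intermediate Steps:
o(v, g) = 2 + v/5 (o(v, g) = v*(⅕) + 4*(½) = v/5 + 2 = 2 + v/5)
x = -⅙ ≈ -0.16667
y = -29/5 (y = -7 + (2 - ((2 + (⅕)*(-1)) - 1*1)) = -7 + (2 - ((2 - ⅕) - 1)) = -7 + (2 - (9/5 - 1)) = -7 + (2 - 1*⅘) = -7 + (2 - ⅘) = -7 + 6/5 = -29/5 ≈ -5.8000)
(3 + y*x)² = (3 - 29/5*(-⅙))² = (3 + 29/30)² = (119/30)² = 14161/900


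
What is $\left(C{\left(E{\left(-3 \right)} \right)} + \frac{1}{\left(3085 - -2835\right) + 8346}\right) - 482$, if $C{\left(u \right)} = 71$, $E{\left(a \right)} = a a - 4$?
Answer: $- \frac{5863325}{14266} \approx -411.0$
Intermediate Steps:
$E{\left(a \right)} = -4 + a^{2}$ ($E{\left(a \right)} = a^{2} - 4 = -4 + a^{2}$)
$\left(C{\left(E{\left(-3 \right)} \right)} + \frac{1}{\left(3085 - -2835\right) + 8346}\right) - 482 = \left(71 + \frac{1}{\left(3085 - -2835\right) + 8346}\right) - 482 = \left(71 + \frac{1}{\left(3085 + 2835\right) + 8346}\right) - 482 = \left(71 + \frac{1}{5920 + 8346}\right) - 482 = \left(71 + \frac{1}{14266}\right) - 482 = \frac{1012887}{14266} - 482 = - \frac{5863325}{14266}$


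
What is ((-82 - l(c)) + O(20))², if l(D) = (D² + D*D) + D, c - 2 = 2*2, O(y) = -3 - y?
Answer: 33489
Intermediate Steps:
c = 6 (c = 2 + 2*2 = 2 + 4 = 6)
l(D) = D + 2*D² (l(D) = (D² + D²) + D = 2*D² + D = D + 2*D²)
((-82 - l(c)) + O(20))² = ((-82 - 6*(1 + 2*6)) + (-3 - 1*20))² = ((-82 - 6*(1 + 12)) + (-3 - 20))² = ((-82 - 6*13) - 23)² = ((-82 - 1*78) - 23)² = ((-82 - 78) - 23)² = (-160 - 23)² = (-183)² = 33489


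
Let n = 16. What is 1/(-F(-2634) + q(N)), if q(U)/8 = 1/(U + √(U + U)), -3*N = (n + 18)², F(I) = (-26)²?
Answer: -14188744/9591883999 + 51*I*√6/38367535996 ≈ -0.0014792 + 3.256e-9*I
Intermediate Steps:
F(I) = 676
N = -1156/3 (N = -(16 + 18)²/3 = -⅓*34² = -⅓*1156 = -1156/3 ≈ -385.33)
q(U) = 8/(U + √2*√U) (q(U) = 8/(U + √(U + U)) = 8/(U + √(2*U)) = 8/(U + √2*√U))
1/(-F(-2634) + q(N)) = 1/(-1*676 + 8/(-1156/3 + √2*√(-1156/3))) = 1/(-676 + 8/(-1156/3 + √2*(34*I*√3/3))) = 1/(-676 + 8/(-1156/3 + 34*I*√6/3))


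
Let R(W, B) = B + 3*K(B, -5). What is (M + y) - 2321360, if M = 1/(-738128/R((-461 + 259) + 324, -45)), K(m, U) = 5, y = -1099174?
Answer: -1262395960161/369064 ≈ -3.4205e+6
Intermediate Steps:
R(W, B) = 15 + B (R(W, B) = B + 3*5 = B + 15 = 15 + B)
M = 15/369064 (M = 1/(-738128/(15 - 45)) = 1/(-738128/(-30)) = 1/(-738128*(-1/30)) = 1/(369064/15) = 15/369064 ≈ 4.0643e-5)
(M + y) - 2321360 = (15/369064 - 1099174) - 2321360 = -405665553121/369064 - 2321360 = -1262395960161/369064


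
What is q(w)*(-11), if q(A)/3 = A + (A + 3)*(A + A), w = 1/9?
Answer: -715/27 ≈ -26.481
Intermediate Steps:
w = 1/9 ≈ 0.11111
q(A) = 3*A + 6*A*(3 + A) (q(A) = 3*(A + (A + 3)*(A + A)) = 3*(A + (3 + A)*(2*A)) = 3*(A + 2*A*(3 + A)) = 3*A + 6*A*(3 + A))
q(w)*(-11) = (3*(1/9)*(7 + 2*(1/9)))*(-11) = (3*(1/9)*(7 + 2/9))*(-11) = (3*(1/9)*(65/9))*(-11) = (65/27)*(-11) = -715/27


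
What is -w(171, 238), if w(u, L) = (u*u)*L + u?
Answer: -6959529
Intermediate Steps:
w(u, L) = u + L*u**2 (w(u, L) = u**2*L + u = L*u**2 + u = u + L*u**2)
-w(171, 238) = -171*(1 + 238*171) = -171*(1 + 40698) = -171*40699 = -1*6959529 = -6959529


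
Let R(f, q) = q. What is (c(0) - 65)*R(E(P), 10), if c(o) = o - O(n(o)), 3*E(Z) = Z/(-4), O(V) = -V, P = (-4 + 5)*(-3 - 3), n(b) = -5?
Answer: -700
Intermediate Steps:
P = -6 (P = 1*(-6) = -6)
E(Z) = -Z/12 (E(Z) = (Z/(-4))/3 = (Z*(-¼))/3 = (-Z/4)/3 = -Z/12)
c(o) = -5 + o (c(o) = o - (-1)*(-5) = o - 1*5 = o - 5 = -5 + o)
(c(0) - 65)*R(E(P), 10) = ((-5 + 0) - 65)*10 = (-5 - 65)*10 = -70*10 = -700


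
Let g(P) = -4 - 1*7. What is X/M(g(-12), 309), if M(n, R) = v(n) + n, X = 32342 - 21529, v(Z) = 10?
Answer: -10813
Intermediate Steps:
g(P) = -11 (g(P) = -4 - 7 = -11)
X = 10813
M(n, R) = 10 + n
X/M(g(-12), 309) = 10813/(10 - 11) = 10813/(-1) = 10813*(-1) = -10813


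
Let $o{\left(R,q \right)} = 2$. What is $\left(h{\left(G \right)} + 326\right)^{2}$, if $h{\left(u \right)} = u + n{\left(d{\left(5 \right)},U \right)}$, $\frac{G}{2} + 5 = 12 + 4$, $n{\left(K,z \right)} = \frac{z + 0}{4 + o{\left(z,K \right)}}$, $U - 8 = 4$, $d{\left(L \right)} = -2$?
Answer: $122500$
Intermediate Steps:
$U = 12$ ($U = 8 + 4 = 12$)
$n{\left(K,z \right)} = \frac{z}{6}$ ($n{\left(K,z \right)} = \frac{z + 0}{4 + 2} = \frac{z}{6}$)
$G = 22$ ($G = -10 + 2 \left(12 + 4\right) = -10 + 2 \cdot 16 = -10 + 32 = 22$)
$h{\left(u \right)} = 2 + u$ ($h{\left(u \right)} = u + \frac{1}{6} \cdot 12 = u + 2 = 2 + u$)
$\left(h{\left(G \right)} + 326\right)^{2} = \left(\left(2 + 22\right) + 326\right)^{2} = \left(24 + 326\right)^{2} = 350^{2} = 122500$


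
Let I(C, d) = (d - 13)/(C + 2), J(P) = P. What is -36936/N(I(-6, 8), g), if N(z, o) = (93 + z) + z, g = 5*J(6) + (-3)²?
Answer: -73872/191 ≈ -386.76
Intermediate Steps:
I(C, d) = (-13 + d)/(2 + C)
g = 39 (g = 5*6 + (-3)² = 30 + 9 = 39)
N(z, o) = 93 + 2*z
-36936/N(I(-6, 8), g) = -36936/(93 + 2*((-13 + 8)/(2 - 6))) = -36936/(93 + 2*(-5/(-4))) = -36936/(93 + 2*(-¼*(-5))) = -36936/(93 + 2*(5/4)) = -36936/(93 + 5/2) = -36936/191/2 = -36936*2/191 = -73872/191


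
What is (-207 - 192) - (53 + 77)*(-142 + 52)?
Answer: 11301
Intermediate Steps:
(-207 - 192) - (53 + 77)*(-142 + 52) = -399 - 130*(-90) = -399 - 1*(-11700) = -399 + 11700 = 11301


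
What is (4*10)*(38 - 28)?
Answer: 400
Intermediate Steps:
(4*10)*(38 - 28) = 40*10 = 400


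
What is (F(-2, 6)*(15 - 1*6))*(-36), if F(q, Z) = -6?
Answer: 1944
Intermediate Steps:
(F(-2, 6)*(15 - 1*6))*(-36) = -6*(15 - 1*6)*(-36) = -6*(15 - 6)*(-36) = -6*9*(-36) = -54*(-36) = 1944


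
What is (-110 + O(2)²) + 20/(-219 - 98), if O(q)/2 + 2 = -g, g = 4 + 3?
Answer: 67818/317 ≈ 213.94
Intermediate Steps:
g = 7
O(q) = -18 (O(q) = -4 + 2*(-1*7) = -4 + 2*(-7) = -4 - 14 = -18)
(-110 + O(2)²) + 20/(-219 - 98) = (-110 + (-18)²) + 20/(-219 - 98) = (-110 + 324) + 20/(-317) = 214 + 20*(-1/317) = 214 - 20/317 = 67818/317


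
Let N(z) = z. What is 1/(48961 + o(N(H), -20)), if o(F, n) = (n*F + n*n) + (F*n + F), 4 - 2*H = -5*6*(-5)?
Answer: 1/52208 ≈ 1.9154e-5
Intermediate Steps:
H = -73 (H = 2 - (-5*6)*(-5)/2 = 2 - (-15)*(-5) = 2 - ½*150 = 2 - 75 = -73)
o(F, n) = F + n² + 2*F*n (o(F, n) = (F*n + n²) + (F + F*n) = (n² + F*n) + (F + F*n) = F + n² + 2*F*n)
1/(48961 + o(N(H), -20)) = 1/(48961 + (-73 + (-20)² + 2*(-73)*(-20))) = 1/(48961 + (-73 + 400 + 2920)) = 1/(48961 + 3247) = 1/52208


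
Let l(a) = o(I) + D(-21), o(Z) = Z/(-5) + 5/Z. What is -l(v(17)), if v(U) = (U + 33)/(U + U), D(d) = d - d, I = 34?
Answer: 1131/170 ≈ 6.6529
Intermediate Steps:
o(Z) = 5/Z - Z/5 (o(Z) = Z*(-1/5) + 5/Z = -Z/5 + 5/Z = 5/Z - Z/5)
D(d) = 0
v(U) = (33 + U)/(2*U) (v(U) = (33 + U)/((2*U)) = (33 + U)*(1/(2*U)) = (33 + U)/(2*U))
l(a) = -1131/170 (l(a) = (5/34 - 1/5*34) + 0 = (5*(1/34) - 34/5) + 0 = (5/34 - 34/5) + 0 = -1131/170 + 0 = -1131/170)
-l(v(17)) = -1*(-1131/170) = 1131/170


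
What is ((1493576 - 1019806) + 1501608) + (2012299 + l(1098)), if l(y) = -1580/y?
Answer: 2189233883/549 ≈ 3.9877e+6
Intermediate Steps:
((1493576 - 1019806) + 1501608) + (2012299 + l(1098)) = ((1493576 - 1019806) + 1501608) + (2012299 - 1580/1098) = (473770 + 1501608) + (2012299 - 1580*1/1098) = 1975378 + (2012299 - 790/549) = 1975378 + 1104751361/549 = 2189233883/549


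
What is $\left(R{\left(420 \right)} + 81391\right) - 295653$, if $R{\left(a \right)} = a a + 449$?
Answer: $-37413$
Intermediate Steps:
$R{\left(a \right)} = 449 + a^{2}$ ($R{\left(a \right)} = a^{2} + 449 = 449 + a^{2}$)
$\left(R{\left(420 \right)} + 81391\right) - 295653 = \left(\left(449 + 420^{2}\right) + 81391\right) - 295653 = \left(\left(449 + 176400\right) + 81391\right) - 295653 = \left(176849 + 81391\right) - 295653 = 258240 - 295653 = -37413$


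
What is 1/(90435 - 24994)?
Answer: 1/65441 ≈ 1.5281e-5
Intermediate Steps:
1/(90435 - 24994) = 1/65441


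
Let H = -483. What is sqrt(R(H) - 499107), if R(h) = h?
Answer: 3*I*sqrt(55510) ≈ 706.82*I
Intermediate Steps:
sqrt(R(H) - 499107) = sqrt(-483 - 499107) = sqrt(-499590) = 3*I*sqrt(55510)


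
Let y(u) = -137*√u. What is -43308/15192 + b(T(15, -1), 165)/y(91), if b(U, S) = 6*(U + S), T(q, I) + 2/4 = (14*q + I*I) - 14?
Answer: -1203/422 - 2169*√91/12467 ≈ -4.5104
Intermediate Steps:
T(q, I) = -29/2 + I² + 14*q (T(q, I) = -½ + ((14*q + I*I) - 14) = -½ + ((14*q + I²) - 14) = -½ + ((I² + 14*q) - 14) = -½ + (-14 + I² + 14*q) = -29/2 + I² + 14*q)
b(U, S) = 6*S + 6*U (b(U, S) = 6*(S + U) = 6*S + 6*U)
-43308/15192 + b(T(15, -1), 165)/y(91) = -43308/15192 + (6*165 + 6*(-29/2 + (-1)² + 14*15))/((-137*√91)) = -43308*1/15192 + (990 + 6*(-29/2 + 1 + 210))*(-√91/12467) = -1203/422 + (990 + 6*(393/2))*(-√91/12467) = -1203/422 + (990 + 1179)*(-√91/12467) = -1203/422 + 2169*(-√91/12467) = -1203/422 - 2169*√91/12467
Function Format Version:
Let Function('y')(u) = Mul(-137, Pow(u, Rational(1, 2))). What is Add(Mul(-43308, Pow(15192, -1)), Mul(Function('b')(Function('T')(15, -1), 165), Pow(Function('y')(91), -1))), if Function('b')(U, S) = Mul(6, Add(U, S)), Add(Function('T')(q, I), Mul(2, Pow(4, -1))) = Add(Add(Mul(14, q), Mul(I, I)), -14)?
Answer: Add(Rational(-1203, 422), Mul(Rational(-2169, 12467), Pow(91, Rational(1, 2)))) ≈ -4.5104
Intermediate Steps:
Function('T')(q, I) = Add(Rational(-29, 2), Pow(I, 2), Mul(14, q)) (Function('T')(q, I) = Add(Rational(-1, 2), Add(Add(Mul(14, q), Mul(I, I)), -14)) = Add(Rational(-1, 2), Add(Add(Mul(14, q), Pow(I, 2)), -14)) = Add(Rational(-1, 2), Add(Add(Pow(I, 2), Mul(14, q)), -14)) = Add(Rational(-1, 2), Add(-14, Pow(I, 2), Mul(14, q))) = Add(Rational(-29, 2), Pow(I, 2), Mul(14, q)))
Function('b')(U, S) = Add(Mul(6, S), Mul(6, U)) (Function('b')(U, S) = Mul(6, Add(S, U)) = Add(Mul(6, S), Mul(6, U)))
Add(Mul(-43308, Pow(15192, -1)), Mul(Function('b')(Function('T')(15, -1), 165), Pow(Function('y')(91), -1))) = Add(Mul(-43308, Pow(15192, -1)), Mul(Add(Mul(6, 165), Mul(6, Add(Rational(-29, 2), Pow(-1, 2), Mul(14, 15)))), Pow(Mul(-137, Pow(91, Rational(1, 2))), -1))) = Add(Mul(-43308, Rational(1, 15192)), Mul(Add(990, Mul(6, Add(Rational(-29, 2), 1, 210))), Mul(Rational(-1, 12467), Pow(91, Rational(1, 2))))) = Add(Rational(-1203, 422), Mul(Add(990, Mul(6, Rational(393, 2))), Mul(Rational(-1, 12467), Pow(91, Rational(1, 2))))) = Add(Rational(-1203, 422), Mul(Add(990, 1179), Mul(Rational(-1, 12467), Pow(91, Rational(1, 2))))) = Add(Rational(-1203, 422), Mul(2169, Mul(Rational(-1, 12467), Pow(91, Rational(1, 2))))) = Add(Rational(-1203, 422), Mul(Rational(-2169, 12467), Pow(91, Rational(1, 2))))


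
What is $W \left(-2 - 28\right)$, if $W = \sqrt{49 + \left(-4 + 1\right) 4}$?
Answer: $- 30 \sqrt{37} \approx -182.48$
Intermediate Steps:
$W = \sqrt{37}$ ($W = \sqrt{49 - 12} = \sqrt{37} \approx 6.0828$)
$W \left(-2 - 28\right) = \sqrt{37} \left(-2 - 28\right) = \sqrt{37} \left(-30\right) = - 30 \sqrt{37}$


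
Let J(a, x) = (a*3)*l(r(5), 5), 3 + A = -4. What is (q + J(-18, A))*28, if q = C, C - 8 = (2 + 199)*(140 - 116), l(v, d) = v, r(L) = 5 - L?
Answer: 135296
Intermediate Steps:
A = -7 (A = -3 - 4 = -7)
C = 4832 (C = 8 + (2 + 199)*(140 - 116) = 8 + 201*24 = 8 + 4824 = 4832)
J(a, x) = 0 (J(a, x) = (a*3)*(5 - 1*5) = (3*a)*(5 - 5) = (3*a)*0 = 0)
q = 4832
(q + J(-18, A))*28 = (4832 + 0)*28 = 4832*28 = 135296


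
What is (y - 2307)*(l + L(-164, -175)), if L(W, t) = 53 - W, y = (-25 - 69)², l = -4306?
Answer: -26697081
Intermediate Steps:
y = 8836 (y = (-94)² = 8836)
(y - 2307)*(l + L(-164, -175)) = (8836 - 2307)*(-4306 + (53 - 1*(-164))) = 6529*(-4306 + (53 + 164)) = 6529*(-4306 + 217) = 6529*(-4089) = -26697081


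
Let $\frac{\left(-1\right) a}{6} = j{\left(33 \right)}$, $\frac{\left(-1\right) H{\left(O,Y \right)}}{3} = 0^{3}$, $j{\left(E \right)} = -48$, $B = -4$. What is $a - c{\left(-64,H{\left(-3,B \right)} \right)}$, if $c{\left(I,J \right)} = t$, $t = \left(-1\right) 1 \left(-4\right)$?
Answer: $284$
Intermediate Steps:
$H{\left(O,Y \right)} = 0$ ($H{\left(O,Y \right)} = - 3 \cdot 0^{3} = \left(-3\right) 0 = 0$)
$t = 4$ ($t = \left(-1\right) \left(-4\right) = 4$)
$c{\left(I,J \right)} = 4$
$a = 288$ ($a = \left(-6\right) \left(-48\right) = 288$)
$a - c{\left(-64,H{\left(-3,B \right)} \right)} = 288 - 4 = 284$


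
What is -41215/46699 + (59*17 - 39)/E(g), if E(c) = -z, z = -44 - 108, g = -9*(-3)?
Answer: 9688289/1774562 ≈ 5.4595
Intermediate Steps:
g = 27
z = -152
E(c) = 152 (E(c) = -1*(-152) = 152)
-41215/46699 + (59*17 - 39)/E(g) = -41215/46699 + (59*17 - 39)/152 = -41215*1/46699 + (1003 - 39)*(1/152) = -41215/46699 + 964*(1/152) = -41215/46699 + 241/38 = 9688289/1774562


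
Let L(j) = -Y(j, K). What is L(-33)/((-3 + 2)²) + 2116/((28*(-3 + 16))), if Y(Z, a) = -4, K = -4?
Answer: 893/91 ≈ 9.8132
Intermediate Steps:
L(j) = 4 (L(j) = -1*(-4) = 4)
L(-33)/((-3 + 2)²) + 2116/((28*(-3 + 16))) = 4/((-3 + 2)²) + 2116/((28*(-3 + 16))) = 4/((-1)²) + 2116/((28*13)) = 4/1 + 2116/364 = 4*1 + 2116*(1/364) = 4 + 529/91 = 893/91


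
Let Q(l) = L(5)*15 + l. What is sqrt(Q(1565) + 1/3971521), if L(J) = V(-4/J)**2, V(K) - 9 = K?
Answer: sqrt(1014833472397681965)/19857605 ≈ 50.731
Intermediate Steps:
V(K) = 9 + K
L(J) = (9 - 4/J)**2
Q(l) = 5043/5 + l (Q(l) = ((-4 + 9*5)**2/5**2)*15 + l = ((-4 + 45)**2/25)*15 + l = ((1/25)*41**2)*15 + l = ((1/25)*1681)*15 + l = (1681/25)*15 + l = 5043/5 + l)
sqrt(Q(1565) + 1/3971521) = sqrt((5043/5 + 1565) + 1/3971521) = sqrt(12868/5 + 1/3971521) = sqrt(51105532233/19857605) = sqrt(1014833472397681965)/19857605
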